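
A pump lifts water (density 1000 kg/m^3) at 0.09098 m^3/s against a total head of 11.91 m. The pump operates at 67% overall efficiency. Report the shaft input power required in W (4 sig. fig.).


Approach: apply hydraulic power then efficiency conversion, P = rho*g*Q*H; P_in = P/eta.
Step 1 — hydraulic power (P = rho*g*Q*H):
  P = 1000 * 9.81 * 0.09098 * 11.91 = 10629.8 W
Step 2 — input power: P_in = P/eta = 10629.8 / 0.67 = 15870 W
Therefore the shaft input power required = 15870 W.


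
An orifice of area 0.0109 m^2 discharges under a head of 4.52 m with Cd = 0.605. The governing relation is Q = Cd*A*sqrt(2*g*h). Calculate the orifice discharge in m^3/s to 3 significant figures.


Q = 0.605 * 0.0109 * sqrt(2*9.81*4.52) = 0.0621 m^3/s
Therefore the orifice discharge = 0.0621 m^3/s.


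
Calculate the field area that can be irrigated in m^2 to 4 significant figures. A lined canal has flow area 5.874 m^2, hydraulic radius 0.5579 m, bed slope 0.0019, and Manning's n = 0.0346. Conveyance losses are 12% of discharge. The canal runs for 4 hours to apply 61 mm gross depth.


Approach: apply Manning's equation with a conveyance and depth budget, Q = (1/n)*A*R^(2/3)*S^(1/2); Q_field = Q*(1-loss); Area = Q_field*t/(d/1000).
Step 1 — canal discharge (Manning's equation):
  Q = (1/0.0346) * 5.874 * 0.5579^(2/3) * 0.0019^(1/2) = 5.01501 m^3/s
Step 2 — delivered flow: Q_field = 5.01501*(1 - 12/100) = 4.41321 m^3/s
Step 3 — volume delivered: V = 4.41321 * 4*3600 = 63550.3 m^3
Step 4 — area served: A = V / (depth/1000) = 63550.3 / 0.061 = 1042000 m^2
Therefore the field area that can be irrigated = 1042000 m^2.


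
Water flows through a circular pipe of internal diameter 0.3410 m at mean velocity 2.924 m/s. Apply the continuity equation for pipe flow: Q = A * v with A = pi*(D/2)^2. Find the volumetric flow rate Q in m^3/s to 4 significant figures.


A = pi*(0.3410/2)^2 = 0.0913269 m^2
Q = 0.0913269 * 2.924 = 0.2670 m^3/s
Therefore the volumetric flow rate Q = 0.2670 m^3/s.


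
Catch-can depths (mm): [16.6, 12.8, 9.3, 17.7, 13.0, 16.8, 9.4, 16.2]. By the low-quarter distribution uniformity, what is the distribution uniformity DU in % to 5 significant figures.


Approach: apply the low-quarter distribution uniformity, DU = (mean of lowest quarter of readings / overall mean)*100.
sorted lowest 2 of 8: [9.3, 9.4] -> mean = 9.350000 mm
overall mean = 13.97500 mm
DU = (9.350000/13.97500)*100 = 66.905 %
Therefore the distribution uniformity DU = 66.905 %.


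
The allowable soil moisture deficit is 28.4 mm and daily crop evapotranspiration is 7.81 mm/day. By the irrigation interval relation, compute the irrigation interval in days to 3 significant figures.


Approach: apply the irrigation interval relation, interval = SMD / ETc.
interval = 28.4 / 7.81 = 3.64 days
Therefore the irrigation interval = 3.64 days.


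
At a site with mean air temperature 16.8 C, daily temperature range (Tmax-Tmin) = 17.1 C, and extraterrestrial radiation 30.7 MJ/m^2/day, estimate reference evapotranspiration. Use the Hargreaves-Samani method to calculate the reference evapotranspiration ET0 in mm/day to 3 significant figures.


Approach: apply the Hargreaves-Samani method, ET0 = 0.0023*(Tmean+17.8)*sqrt(Tmax-Tmin)*0.408*Ra.
ET0 = 0.0023*(16.8+17.8)*sqrt(17.1)*0.408*30.7 = 4.12 mm/day
Therefore the reference evapotranspiration ET0 = 4.12 mm/day.


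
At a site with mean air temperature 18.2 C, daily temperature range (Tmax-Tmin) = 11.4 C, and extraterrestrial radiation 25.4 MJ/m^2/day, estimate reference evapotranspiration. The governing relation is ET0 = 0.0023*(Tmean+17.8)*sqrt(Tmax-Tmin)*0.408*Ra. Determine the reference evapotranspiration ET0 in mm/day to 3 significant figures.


ET0 = 0.0023*(18.2+17.8)*sqrt(11.4)*0.408*25.4 = 2.90 mm/day
Therefore the reference evapotranspiration ET0 = 2.90 mm/day.


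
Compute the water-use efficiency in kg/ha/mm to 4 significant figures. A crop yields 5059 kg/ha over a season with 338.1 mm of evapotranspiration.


Approach: apply the water-use efficiency ratio, WUE = yield/ET.
WUE = 5059 / 338.1 = 14.96 kg/ha/mm
Therefore the water-use efficiency = 14.96 kg/ha/mm.


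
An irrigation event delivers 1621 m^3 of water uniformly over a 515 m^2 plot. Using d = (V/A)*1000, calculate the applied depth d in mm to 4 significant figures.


d = (1621 / 515) * 1000 = 3148 mm
Therefore the applied depth d = 3148 mm.


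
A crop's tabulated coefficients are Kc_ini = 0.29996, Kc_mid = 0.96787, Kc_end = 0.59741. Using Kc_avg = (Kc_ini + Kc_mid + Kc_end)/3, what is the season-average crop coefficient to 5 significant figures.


Kc_avg = (0.29996 + 0.96787 + 0.59741)/3 = 0.62175
Therefore the season-average crop coefficient = 0.62175.


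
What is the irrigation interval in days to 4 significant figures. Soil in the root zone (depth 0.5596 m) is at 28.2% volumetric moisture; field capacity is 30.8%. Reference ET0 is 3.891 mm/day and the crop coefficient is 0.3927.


Approach: apply soil-water budget scheduling, SMD = (FC-theta)/100*depth*1000; ETc = ET0*Kc; interval = SMD/ETc.
Step 1 — soil moisture deficit:
  SMD = (30.8 - 28.2)/100 * 0.5596 * 1000 = 14.5496 mm
Step 2 — daily crop ET (ETc = ET0*Kc):
  ETc = 3.891 * 0.3927 = 1.52800 mm/day
Step 3 — irrigation interval (SMD/ETc):
  interval = 14.5496 / 1.52800 = 9.522 days
Therefore the irrigation interval = 9.522 days.


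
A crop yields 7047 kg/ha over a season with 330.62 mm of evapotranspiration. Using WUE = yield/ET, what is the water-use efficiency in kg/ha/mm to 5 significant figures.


WUE = 7047 / 330.62 = 21.315 kg/ha/mm
Therefore the water-use efficiency = 21.315 kg/ha/mm.


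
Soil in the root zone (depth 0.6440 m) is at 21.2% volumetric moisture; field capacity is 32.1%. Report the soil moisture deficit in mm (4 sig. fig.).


Approach: apply the soil moisture deficit relation, SMD = (FC - theta)/100 * depth * 1000.
SMD = (32.1 - 21.2)/100 * 0.6440 * 1000 = 70.20 mm
Therefore the soil moisture deficit = 70.20 mm.


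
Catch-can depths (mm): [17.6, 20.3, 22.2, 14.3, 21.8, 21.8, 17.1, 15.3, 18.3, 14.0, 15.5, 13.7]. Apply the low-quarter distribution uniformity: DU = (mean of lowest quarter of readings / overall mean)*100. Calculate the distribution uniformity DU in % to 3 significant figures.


sorted lowest 3 of 12: [13.7, 14.0, 14.3] -> mean = 14.000 mm
overall mean = 17.658 mm
DU = (14.000/17.658)*100 = 79.3 %
Therefore the distribution uniformity DU = 79.3 %.


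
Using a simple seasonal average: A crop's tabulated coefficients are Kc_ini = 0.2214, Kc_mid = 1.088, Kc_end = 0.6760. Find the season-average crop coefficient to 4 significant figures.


Approach: apply a simple seasonal average, Kc_avg = (Kc_ini + Kc_mid + Kc_end)/3.
Kc_avg = (0.2214 + 1.088 + 0.6760)/3 = 0.6618
Therefore the season-average crop coefficient = 0.6618.


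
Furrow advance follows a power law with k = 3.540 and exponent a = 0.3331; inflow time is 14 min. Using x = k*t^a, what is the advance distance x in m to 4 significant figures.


x = 3.540 * 14^0.3331 = 8.527 m
Therefore the advance distance x = 8.527 m.


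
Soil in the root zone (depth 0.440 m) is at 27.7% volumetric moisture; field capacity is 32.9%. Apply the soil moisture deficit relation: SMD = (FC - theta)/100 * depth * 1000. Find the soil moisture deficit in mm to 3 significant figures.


SMD = (32.9 - 27.7)/100 * 0.440 * 1000 = 22.9 mm
Therefore the soil moisture deficit = 22.9 mm.


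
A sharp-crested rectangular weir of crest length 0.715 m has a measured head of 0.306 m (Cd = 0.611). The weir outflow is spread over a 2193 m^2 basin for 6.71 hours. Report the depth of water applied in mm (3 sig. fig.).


Approach: apply the rectangular weir equation with a volume-to-depth conversion, Q = (2/3)*Cd*L*sqrt(2g)*H^1.5; d = Q*t/A * 1000.
Step 1 — weir discharge:
  Q = (2/3)*0.611*0.715*sqrt(2*9.81)*0.306^1.5 = 0.21837 m^3/s
Step 2 — volume: V = 0.21837 * 6.71*3600 = 5274.9 m^3
Step 3 — depth: d = V/A * 1000 = 5274.9/2193 * 1000 = 2410 mm
Therefore the depth of water applied = 2410 mm.


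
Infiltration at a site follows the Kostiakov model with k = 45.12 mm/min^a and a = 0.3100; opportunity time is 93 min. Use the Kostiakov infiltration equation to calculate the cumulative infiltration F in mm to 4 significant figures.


Approach: apply the Kostiakov infiltration equation, F = k*t^a.
F = 45.12 * 93^0.3100 = 183.9 mm
Therefore the cumulative infiltration F = 183.9 mm.


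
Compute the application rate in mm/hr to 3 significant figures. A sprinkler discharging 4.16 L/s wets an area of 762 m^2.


Approach: apply the application rate relation, rate = (Q/A)*3600.
rate = (4.16 / 762) * 3600 = 19.7 mm/hr
Therefore the application rate = 19.7 mm/hr.


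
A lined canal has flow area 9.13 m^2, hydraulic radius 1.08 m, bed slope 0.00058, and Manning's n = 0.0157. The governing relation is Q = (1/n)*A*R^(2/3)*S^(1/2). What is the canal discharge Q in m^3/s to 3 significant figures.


Q = (1/0.0157) * 9.13 * 1.08^(2/3) * 0.00058^(1/2) = 14.7 m^3/s
Therefore the canal discharge Q = 14.7 m^3/s.


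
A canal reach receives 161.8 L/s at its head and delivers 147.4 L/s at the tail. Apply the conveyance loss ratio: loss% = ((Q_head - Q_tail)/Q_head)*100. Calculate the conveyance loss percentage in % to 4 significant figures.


loss = ((161.8 - 147.4)/161.8)*100 = 8.900 %
Therefore the conveyance loss percentage = 8.900 %.


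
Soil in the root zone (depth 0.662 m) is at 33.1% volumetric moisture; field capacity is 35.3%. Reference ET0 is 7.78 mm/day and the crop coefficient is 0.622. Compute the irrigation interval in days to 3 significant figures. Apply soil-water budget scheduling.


Approach: apply soil-water budget scheduling, SMD = (FC-theta)/100*depth*1000; ETc = ET0*Kc; interval = SMD/ETc.
Step 1 — soil moisture deficit:
  SMD = (35.3 - 33.1)/100 * 0.662 * 1000 = 14.564 mm
Step 2 — daily crop ET (ETc = ET0*Kc):
  ETc = 7.78 * 0.622 = 4.8392 mm/day
Step 3 — irrigation interval (SMD/ETc):
  interval = 14.564 / 4.8392 = 3.01 days
Therefore the irrigation interval = 3.01 days.


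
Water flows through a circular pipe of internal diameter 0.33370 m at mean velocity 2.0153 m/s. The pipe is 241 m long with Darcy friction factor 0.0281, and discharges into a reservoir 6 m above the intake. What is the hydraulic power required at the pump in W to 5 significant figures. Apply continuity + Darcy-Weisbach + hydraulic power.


Approach: apply continuity + Darcy-Weisbach + hydraulic power, Q = A*v; hf = f*(L/D)*(v^2/(2g)); H = static + hf; P = rho*g*Q*H.
Step 1 — flow rate (continuity, Q = A*v):
  A = pi*(0.33370/2)^2 = 0.08745855 m^2
  Q = 0.08745855 * 2.0153 = 0.1762552 m^3/s
Step 2 — friction head loss (Darcy-Weisbach):
  hf = 0.0281 * (241/0.33370) * (2.0153^2 / (2*9.81))
  hf = 4.200950 m
Step 3 — total head: H = 6 + 4.200950 = 10.20095 m
Step 4 — hydraulic power (P = rho*g*Q*H):
  P = 1000 * 9.81 * 0.1762552 * 10.20095 = 17638 W
Therefore the hydraulic power required at the pump = 17638 W.


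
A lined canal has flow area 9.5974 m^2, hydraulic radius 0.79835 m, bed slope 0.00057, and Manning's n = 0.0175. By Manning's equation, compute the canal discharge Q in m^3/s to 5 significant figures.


Approach: apply Manning's equation, Q = (1/n)*A*R^(2/3)*S^(1/2).
Q = (1/0.0175) * 9.5974 * 0.79835^(2/3) * 0.00057^(1/2) = 11.268 m^3/s
Therefore the canal discharge Q = 11.268 m^3/s.


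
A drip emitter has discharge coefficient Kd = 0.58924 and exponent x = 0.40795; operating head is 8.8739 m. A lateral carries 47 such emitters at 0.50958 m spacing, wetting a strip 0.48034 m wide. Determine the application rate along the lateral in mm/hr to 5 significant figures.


Approach: apply the emitter equation with a lateral mass balance, q = Kd*h^x; Q = n*q; rate = Q/(n*spacing*width).
Step 1 — single emitter flow (q = Kd*h^x):
  q = 0.58924 * 8.8739^0.40795 = 1.435739 L/hr
Step 2 — total lateral flow: Q = 47 * 1.435739 = 67.47974 L/hr
Step 3 — wetted area: A = 47 * 0.50958 * 0.48034 = 11.50427 m^2
Step 4 — application rate: Q/A = 67.47974/11.50427 = 5.8656 mm/hr
Therefore the application rate along the lateral = 5.8656 mm/hr.


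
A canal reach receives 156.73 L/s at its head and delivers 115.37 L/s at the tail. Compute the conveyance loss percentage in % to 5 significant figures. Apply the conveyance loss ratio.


Approach: apply the conveyance loss ratio, loss% = ((Q_head - Q_tail)/Q_head)*100.
loss = ((156.73 - 115.37)/156.73)*100 = 26.389 %
Therefore the conveyance loss percentage = 26.389 %.


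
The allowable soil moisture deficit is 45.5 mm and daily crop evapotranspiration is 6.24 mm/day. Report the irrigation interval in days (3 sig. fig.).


Approach: apply the irrigation interval relation, interval = SMD / ETc.
interval = 45.5 / 6.24 = 7.29 days
Therefore the irrigation interval = 7.29 days.


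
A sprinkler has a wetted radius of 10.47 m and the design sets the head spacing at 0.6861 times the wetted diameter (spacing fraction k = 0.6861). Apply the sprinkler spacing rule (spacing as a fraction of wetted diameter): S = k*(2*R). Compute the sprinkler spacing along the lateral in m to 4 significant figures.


S = 0.6861 * (2 * 10.47) = 14.37 m
Therefore the sprinkler spacing along the lateral = 14.37 m.


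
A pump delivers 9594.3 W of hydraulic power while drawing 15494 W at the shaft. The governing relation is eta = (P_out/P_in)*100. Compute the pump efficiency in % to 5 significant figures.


eta = (9594.3 / 15494) * 100 = 61.923 %
Therefore the pump efficiency = 61.923 %.


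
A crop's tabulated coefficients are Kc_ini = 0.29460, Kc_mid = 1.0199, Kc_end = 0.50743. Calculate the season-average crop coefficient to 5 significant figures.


Approach: apply a simple seasonal average, Kc_avg = (Kc_ini + Kc_mid + Kc_end)/3.
Kc_avg = (0.29460 + 1.0199 + 0.50743)/3 = 0.60731
Therefore the season-average crop coefficient = 0.60731.


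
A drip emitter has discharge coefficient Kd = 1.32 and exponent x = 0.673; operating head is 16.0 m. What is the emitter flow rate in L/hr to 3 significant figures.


Approach: apply the emitter characteristic equation, q = Kd * h^x.
q = 1.32 * 16.0^0.673 = 8.53 L/hr
Therefore the emitter flow rate = 8.53 L/hr.


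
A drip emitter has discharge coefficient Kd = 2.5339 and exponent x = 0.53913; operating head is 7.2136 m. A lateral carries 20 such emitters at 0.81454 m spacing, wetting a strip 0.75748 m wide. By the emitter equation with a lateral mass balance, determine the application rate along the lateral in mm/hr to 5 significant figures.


Approach: apply the emitter equation with a lateral mass balance, q = Kd*h^x; Q = n*q; rate = Q/(n*spacing*width).
Step 1 — single emitter flow (q = Kd*h^x):
  q = 2.5339 * 7.2136^0.53913 = 7.352669 L/hr
Step 2 — total lateral flow: Q = 20 * 7.352669 = 147.0534 L/hr
Step 3 — wetted area: A = 20 * 0.81454 * 0.75748 = 12.33996 m^2
Step 4 — application rate: Q/A = 147.0534/12.33996 = 11.917 mm/hr
Therefore the application rate along the lateral = 11.917 mm/hr.


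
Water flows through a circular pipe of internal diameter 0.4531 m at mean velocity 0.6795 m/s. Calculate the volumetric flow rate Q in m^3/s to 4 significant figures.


Approach: apply the continuity equation for pipe flow, Q = A * v with A = pi*(D/2)^2.
A = pi*(0.4531/2)^2 = 0.161242 m^2
Q = 0.161242 * 0.6795 = 0.1096 m^3/s
Therefore the volumetric flow rate Q = 0.1096 m^3/s.


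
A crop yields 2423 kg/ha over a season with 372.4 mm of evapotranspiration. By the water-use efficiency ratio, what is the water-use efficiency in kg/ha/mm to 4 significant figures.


Approach: apply the water-use efficiency ratio, WUE = yield/ET.
WUE = 2423 / 372.4 = 6.506 kg/ha/mm
Therefore the water-use efficiency = 6.506 kg/ha/mm.


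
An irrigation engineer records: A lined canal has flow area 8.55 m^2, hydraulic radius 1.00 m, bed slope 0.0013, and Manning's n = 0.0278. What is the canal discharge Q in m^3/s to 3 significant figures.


Approach: apply Manning's equation, Q = (1/n)*A*R^(2/3)*S^(1/2).
Q = (1/0.0278) * 8.55 * 1.00^(2/3) * 0.0013^(1/2) = 11.1 m^3/s
Therefore the canal discharge Q = 11.1 m^3/s.


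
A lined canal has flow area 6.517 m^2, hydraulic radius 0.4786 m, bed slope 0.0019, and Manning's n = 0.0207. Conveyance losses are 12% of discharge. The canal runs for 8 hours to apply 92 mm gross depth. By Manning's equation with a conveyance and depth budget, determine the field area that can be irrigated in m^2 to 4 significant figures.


Approach: apply Manning's equation with a conveyance and depth budget, Q = (1/n)*A*R^(2/3)*S^(1/2); Q_field = Q*(1-loss); Area = Q_field*t/(d/1000).
Step 1 — canal discharge (Manning's equation):
  Q = (1/0.0207) * 6.517 * 0.4786^(2/3) * 0.0019^(1/2) = 8.39658 m^3/s
Step 2 — delivered flow: Q_field = 8.39658*(1 - 12/100) = 7.38899 m^3/s
Step 3 — volume delivered: V = 7.38899 * 8*3600 = 212803 m^3
Step 4 — area served: A = V / (depth/1000) = 212803 / 0.092 = 2313000 m^2
Therefore the field area that can be irrigated = 2313000 m^2.


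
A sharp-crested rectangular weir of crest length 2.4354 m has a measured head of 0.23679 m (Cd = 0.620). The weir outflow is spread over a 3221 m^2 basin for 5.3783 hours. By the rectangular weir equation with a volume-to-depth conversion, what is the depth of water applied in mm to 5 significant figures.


Approach: apply the rectangular weir equation with a volume-to-depth conversion, Q = (2/3)*Cd*L*sqrt(2g)*H^1.5; d = Q*t/A * 1000.
Step 1 — weir discharge:
  Q = (2/3)*0.620*2.4354*sqrt(2*9.81)*0.23679^1.5 = 0.5137659 m^3/s
Step 2 — volume: V = 0.5137659 * 5.3783*3600 = 9947.474 m^3
Step 3 — depth: d = V/A * 1000 = 9947.474/3221 * 1000 = 3088.3 mm
Therefore the depth of water applied = 3088.3 mm.


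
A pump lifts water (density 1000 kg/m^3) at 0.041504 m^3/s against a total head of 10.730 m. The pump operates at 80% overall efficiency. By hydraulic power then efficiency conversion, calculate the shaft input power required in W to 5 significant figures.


Approach: apply hydraulic power then efficiency conversion, P = rho*g*Q*H; P_in = P/eta.
Step 1 — hydraulic power (P = rho*g*Q*H):
  P = 1000 * 9.81 * 0.041504 * 10.730 = 4368.765 W
Step 2 — input power: P_in = P/eta = 4368.765 / 0.8 = 5461.0 W
Therefore the shaft input power required = 5461.0 W.


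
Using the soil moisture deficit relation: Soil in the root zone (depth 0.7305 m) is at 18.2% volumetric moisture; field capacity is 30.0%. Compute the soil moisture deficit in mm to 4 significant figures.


Approach: apply the soil moisture deficit relation, SMD = (FC - theta)/100 * depth * 1000.
SMD = (30.0 - 18.2)/100 * 0.7305 * 1000 = 86.20 mm
Therefore the soil moisture deficit = 86.20 mm.


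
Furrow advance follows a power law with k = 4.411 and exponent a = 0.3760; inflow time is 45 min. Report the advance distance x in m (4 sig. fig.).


Approach: apply the power-law advance function, x = k*t^a.
x = 4.411 * 45^0.3760 = 18.46 m
Therefore the advance distance x = 18.46 m.


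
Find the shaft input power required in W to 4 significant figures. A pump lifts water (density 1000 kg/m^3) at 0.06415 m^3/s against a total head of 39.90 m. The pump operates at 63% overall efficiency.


Approach: apply hydraulic power then efficiency conversion, P = rho*g*Q*H; P_in = P/eta.
Step 1 — hydraulic power (P = rho*g*Q*H):
  P = 1000 * 9.81 * 0.06415 * 39.90 = 25109.5 W
Step 2 — input power: P_in = P/eta = 25109.5 / 0.63 = 39860 W
Therefore the shaft input power required = 39860 W.


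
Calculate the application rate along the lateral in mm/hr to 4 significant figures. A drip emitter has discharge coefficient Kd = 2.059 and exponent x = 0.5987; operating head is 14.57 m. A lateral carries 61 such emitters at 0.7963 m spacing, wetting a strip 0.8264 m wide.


Approach: apply the emitter equation with a lateral mass balance, q = Kd*h^x; Q = n*q; rate = Q/(n*spacing*width).
Step 1 — single emitter flow (q = Kd*h^x):
  q = 2.059 * 14.57^0.5987 = 10.2381 L/hr
Step 2 — total lateral flow: Q = 61 * 10.2381 = 624.524 L/hr
Step 3 — wetted area: A = 61 * 0.7963 * 0.8264 = 40.1418 m^2
Step 4 — application rate: Q/A = 624.524/40.1418 = 15.56 mm/hr
Therefore the application rate along the lateral = 15.56 mm/hr.


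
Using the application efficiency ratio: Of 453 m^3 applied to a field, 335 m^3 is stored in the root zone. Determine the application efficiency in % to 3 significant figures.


Approach: apply the application efficiency ratio, Ea = (stored/applied)*100.
Ea = (335/453)*100 = 74.0 %
Therefore the application efficiency = 74.0 %.


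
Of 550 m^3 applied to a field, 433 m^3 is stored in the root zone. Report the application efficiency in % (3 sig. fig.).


Approach: apply the application efficiency ratio, Ea = (stored/applied)*100.
Ea = (433/550)*100 = 78.7 %
Therefore the application efficiency = 78.7 %.


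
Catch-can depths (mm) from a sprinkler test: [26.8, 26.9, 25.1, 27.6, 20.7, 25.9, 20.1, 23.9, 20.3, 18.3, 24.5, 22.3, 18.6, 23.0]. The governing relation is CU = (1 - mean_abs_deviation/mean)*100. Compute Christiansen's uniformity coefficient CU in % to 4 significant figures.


mean = 23.1429 mm
mean |d_i - mean| = 2.67143 mm
CU = (1 - 2.67143/23.1429)*100 = 88.46 %
Therefore Christiansen's uniformity coefficient CU = 88.46 %.


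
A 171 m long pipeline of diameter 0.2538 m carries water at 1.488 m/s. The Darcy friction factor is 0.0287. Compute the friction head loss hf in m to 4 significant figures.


Approach: apply the Darcy-Weisbach equation, hf = f*(L/D)*(v^2/(2g)).
hf = 0.0287 * (171/0.2538) * (1.488^2 / (2*9.81))
hf = 2.182 m
Therefore the friction head loss hf = 2.182 m.


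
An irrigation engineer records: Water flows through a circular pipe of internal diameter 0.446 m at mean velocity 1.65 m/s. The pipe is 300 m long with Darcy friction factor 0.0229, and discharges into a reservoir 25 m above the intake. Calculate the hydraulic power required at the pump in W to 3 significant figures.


Approach: apply continuity + Darcy-Weisbach + hydraulic power, Q = A*v; hf = f*(L/D)*(v^2/(2g)); H = static + hf; P = rho*g*Q*H.
Step 1 — flow rate (continuity, Q = A*v):
  A = pi*(0.446/2)^2 = 0.15623 m^2
  Q = 0.15623 * 1.65 = 0.25778 m^3/s
Step 2 — friction head loss (Darcy-Weisbach):
  hf = 0.0229 * (300/0.446) * (1.65^2 / (2*9.81))
  hf = 2.1374 m
Step 3 — total head: H = 25 + 2.1374 = 27.137 m
Step 4 — hydraulic power (P = rho*g*Q*H):
  P = 1000 * 9.81 * 0.25778 * 27.137 = 68600 W
Therefore the hydraulic power required at the pump = 68600 W.


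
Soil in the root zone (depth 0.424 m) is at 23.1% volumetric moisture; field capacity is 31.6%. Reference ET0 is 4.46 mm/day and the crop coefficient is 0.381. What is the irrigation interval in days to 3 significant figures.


Approach: apply soil-water budget scheduling, SMD = (FC-theta)/100*depth*1000; ETc = ET0*Kc; interval = SMD/ETc.
Step 1 — soil moisture deficit:
  SMD = (31.6 - 23.1)/100 * 0.424 * 1000 = 36.040 mm
Step 2 — daily crop ET (ETc = ET0*Kc):
  ETc = 4.46 * 0.381 = 1.6993 mm/day
Step 3 — irrigation interval (SMD/ETc):
  interval = 36.040 / 1.6993 = 21.2 days
Therefore the irrigation interval = 21.2 days.


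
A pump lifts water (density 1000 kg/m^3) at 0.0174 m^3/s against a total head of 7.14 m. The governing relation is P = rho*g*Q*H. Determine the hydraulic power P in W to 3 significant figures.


P = 1000 * 9.81 * 0.0174 * 7.14 = 1220 W
Therefore the hydraulic power P = 1220 W.


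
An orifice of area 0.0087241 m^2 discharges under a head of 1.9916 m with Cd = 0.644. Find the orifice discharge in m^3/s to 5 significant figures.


Approach: apply the orifice equation, Q = Cd*A*sqrt(2*g*h).
Q = 0.644 * 0.0087241 * sqrt(2*9.81*1.9916) = 0.035120 m^3/s
Therefore the orifice discharge = 0.035120 m^3/s.


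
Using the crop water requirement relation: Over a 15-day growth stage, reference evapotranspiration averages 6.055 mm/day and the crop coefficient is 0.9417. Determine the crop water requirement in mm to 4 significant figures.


Approach: apply the crop water requirement relation, CWR = ET0 * Kc * days.
CWR = 6.055 * 0.9417 * 15 = 85.53 mm
Therefore the crop water requirement = 85.53 mm.


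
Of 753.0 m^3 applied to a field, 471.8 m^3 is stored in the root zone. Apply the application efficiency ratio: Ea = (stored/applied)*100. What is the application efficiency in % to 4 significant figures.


Ea = (471.8/753.0)*100 = 62.66 %
Therefore the application efficiency = 62.66 %.


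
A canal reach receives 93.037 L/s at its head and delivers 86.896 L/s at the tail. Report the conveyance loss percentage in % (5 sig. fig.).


Approach: apply the conveyance loss ratio, loss% = ((Q_head - Q_tail)/Q_head)*100.
loss = ((93.037 - 86.896)/93.037)*100 = 6.6006 %
Therefore the conveyance loss percentage = 6.6006 %.


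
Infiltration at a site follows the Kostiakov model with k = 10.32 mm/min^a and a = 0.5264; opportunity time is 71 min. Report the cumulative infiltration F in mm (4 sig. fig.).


Approach: apply the Kostiakov infiltration equation, F = k*t^a.
F = 10.32 * 71^0.5264 = 97.32 mm
Therefore the cumulative infiltration F = 97.32 mm.


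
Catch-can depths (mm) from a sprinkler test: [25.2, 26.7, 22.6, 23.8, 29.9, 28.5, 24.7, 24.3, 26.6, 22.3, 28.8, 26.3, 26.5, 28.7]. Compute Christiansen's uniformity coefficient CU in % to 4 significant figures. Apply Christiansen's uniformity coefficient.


Approach: apply Christiansen's uniformity coefficient, CU = (1 - mean_abs_deviation/mean)*100.
mean = 26.0643 mm
mean |d_i - mean| = 1.92653 mm
CU = (1 - 1.92653/26.0643)*100 = 92.61 %
Therefore Christiansen's uniformity coefficient CU = 92.61 %.


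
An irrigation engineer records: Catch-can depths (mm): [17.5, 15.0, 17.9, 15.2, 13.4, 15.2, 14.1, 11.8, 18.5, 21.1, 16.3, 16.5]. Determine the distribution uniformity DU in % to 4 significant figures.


Approach: apply the low-quarter distribution uniformity, DU = (mean of lowest quarter of readings / overall mean)*100.
sorted lowest 3 of 12: [11.8, 13.4, 14.1] -> mean = 13.1000 mm
overall mean = 16.0417 mm
DU = (13.1000/16.0417)*100 = 81.66 %
Therefore the distribution uniformity DU = 81.66 %.


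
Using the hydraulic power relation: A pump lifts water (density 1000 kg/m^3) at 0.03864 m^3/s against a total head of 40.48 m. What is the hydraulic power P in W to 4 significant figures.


Approach: apply the hydraulic power relation, P = rho*g*Q*H.
P = 1000 * 9.81 * 0.03864 * 40.48 = 15340 W
Therefore the hydraulic power P = 15340 W.


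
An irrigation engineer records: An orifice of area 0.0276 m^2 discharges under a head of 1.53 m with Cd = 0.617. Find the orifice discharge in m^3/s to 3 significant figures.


Approach: apply the orifice equation, Q = Cd*A*sqrt(2*g*h).
Q = 0.617 * 0.0276 * sqrt(2*9.81*1.53) = 0.0933 m^3/s
Therefore the orifice discharge = 0.0933 m^3/s.


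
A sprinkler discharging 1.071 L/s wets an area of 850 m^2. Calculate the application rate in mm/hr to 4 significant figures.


Approach: apply the application rate relation, rate = (Q/A)*3600.
rate = (1.071 / 850) * 3600 = 4.536 mm/hr
Therefore the application rate = 4.536 mm/hr.


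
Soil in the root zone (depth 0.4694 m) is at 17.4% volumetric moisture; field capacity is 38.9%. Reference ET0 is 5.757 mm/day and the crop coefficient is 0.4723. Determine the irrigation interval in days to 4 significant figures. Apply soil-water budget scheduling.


Approach: apply soil-water budget scheduling, SMD = (FC-theta)/100*depth*1000; ETc = ET0*Kc; interval = SMD/ETc.
Step 1 — soil moisture deficit:
  SMD = (38.9 - 17.4)/100 * 0.4694 * 1000 = 100.921 mm
Step 2 — daily crop ET (ETc = ET0*Kc):
  ETc = 5.757 * 0.4723 = 2.71903 mm/day
Step 3 — irrigation interval (SMD/ETc):
  interval = 100.921 / 2.71903 = 37.12 days
Therefore the irrigation interval = 37.12 days.


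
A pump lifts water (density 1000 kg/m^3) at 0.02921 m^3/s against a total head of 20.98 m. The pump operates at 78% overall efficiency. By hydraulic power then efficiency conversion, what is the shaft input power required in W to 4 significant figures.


Approach: apply hydraulic power then efficiency conversion, P = rho*g*Q*H; P_in = P/eta.
Step 1 — hydraulic power (P = rho*g*Q*H):
  P = 1000 * 9.81 * 0.02921 * 20.98 = 6011.82 W
Step 2 — input power: P_in = P/eta = 6011.82 / 0.78 = 7707 W
Therefore the shaft input power required = 7707 W.


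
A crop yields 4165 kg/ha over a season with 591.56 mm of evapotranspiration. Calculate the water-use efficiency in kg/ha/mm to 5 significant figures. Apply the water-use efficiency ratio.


Approach: apply the water-use efficiency ratio, WUE = yield/ET.
WUE = 4165 / 591.56 = 7.0407 kg/ha/mm
Therefore the water-use efficiency = 7.0407 kg/ha/mm.


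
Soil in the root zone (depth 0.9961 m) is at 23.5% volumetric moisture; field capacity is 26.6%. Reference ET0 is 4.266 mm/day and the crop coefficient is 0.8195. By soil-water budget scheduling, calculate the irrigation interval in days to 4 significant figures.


Approach: apply soil-water budget scheduling, SMD = (FC-theta)/100*depth*1000; ETc = ET0*Kc; interval = SMD/ETc.
Step 1 — soil moisture deficit:
  SMD = (26.6 - 23.5)/100 * 0.9961 * 1000 = 30.8791 mm
Step 2 — daily crop ET (ETc = ET0*Kc):
  ETc = 4.266 * 0.8195 = 3.49599 mm/day
Step 3 — irrigation interval (SMD/ETc):
  interval = 30.8791 / 3.49599 = 8.833 days
Therefore the irrigation interval = 8.833 days.


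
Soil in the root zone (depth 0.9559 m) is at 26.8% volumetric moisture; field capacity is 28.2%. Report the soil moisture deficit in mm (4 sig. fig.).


Approach: apply the soil moisture deficit relation, SMD = (FC - theta)/100 * depth * 1000.
SMD = (28.2 - 26.8)/100 * 0.9559 * 1000 = 13.38 mm
Therefore the soil moisture deficit = 13.38 mm.


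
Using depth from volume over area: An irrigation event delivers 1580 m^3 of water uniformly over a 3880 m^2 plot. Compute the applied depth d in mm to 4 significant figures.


Approach: apply depth from volume over area, d = (V/A)*1000.
d = (1580 / 3880) * 1000 = 407.2 mm
Therefore the applied depth d = 407.2 mm.


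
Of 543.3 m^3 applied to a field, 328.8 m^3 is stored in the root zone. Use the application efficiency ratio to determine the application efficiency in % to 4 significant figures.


Approach: apply the application efficiency ratio, Ea = (stored/applied)*100.
Ea = (328.8/543.3)*100 = 60.52 %
Therefore the application efficiency = 60.52 %.


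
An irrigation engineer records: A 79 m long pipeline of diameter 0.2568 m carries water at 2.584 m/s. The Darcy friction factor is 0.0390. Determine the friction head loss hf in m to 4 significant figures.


Approach: apply the Darcy-Weisbach equation, hf = f*(L/D)*(v^2/(2g)).
hf = 0.0390 * (79/0.2568) * (2.584^2 / (2*9.81))
hf = 4.083 m
Therefore the friction head loss hf = 4.083 m.


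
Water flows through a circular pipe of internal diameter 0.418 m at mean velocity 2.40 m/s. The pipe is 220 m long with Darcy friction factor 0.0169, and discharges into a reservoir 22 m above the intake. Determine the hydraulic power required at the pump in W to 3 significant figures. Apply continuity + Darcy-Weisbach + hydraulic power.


Approach: apply continuity + Darcy-Weisbach + hydraulic power, Q = A*v; hf = f*(L/D)*(v^2/(2g)); H = static + hf; P = rho*g*Q*H.
Step 1 — flow rate (continuity, Q = A*v):
  A = pi*(0.418/2)^2 = 0.13723 m^2
  Q = 0.13723 * 2.40 = 0.32935 m^3/s
Step 2 — friction head loss (Darcy-Weisbach):
  hf = 0.0169 * (220/0.418) * (2.40^2 / (2*9.81))
  hf = 2.6113 m
Step 3 — total head: H = 22 + 2.6113 = 24.611 m
Step 4 — hydraulic power (P = rho*g*Q*H):
  P = 1000 * 9.81 * 0.32935 * 24.611 = 79500 W
Therefore the hydraulic power required at the pump = 79500 W.


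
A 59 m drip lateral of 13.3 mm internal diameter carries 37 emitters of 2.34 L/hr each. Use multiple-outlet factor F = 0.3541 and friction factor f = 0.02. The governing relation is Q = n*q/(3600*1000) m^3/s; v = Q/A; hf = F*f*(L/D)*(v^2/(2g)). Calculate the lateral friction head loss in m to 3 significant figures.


Q = 37*2.34/(3600*1000) = 2.4050e-05 m^3/s
A = pi*(13.3e-3/2)^2 = 1.3893e-04 m^2, so v = Q/A = 0.17311 m/s
hf = 0.3541*0.02*(59/0.0133)*(0.17311^2/(2*9.81)) = 0.0480 m
Therefore the lateral friction head loss = 0.0480 m.


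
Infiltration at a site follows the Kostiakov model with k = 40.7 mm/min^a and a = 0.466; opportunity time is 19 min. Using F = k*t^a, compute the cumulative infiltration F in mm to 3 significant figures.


F = 40.7 * 19^0.466 = 161 mm
Therefore the cumulative infiltration F = 161 mm.


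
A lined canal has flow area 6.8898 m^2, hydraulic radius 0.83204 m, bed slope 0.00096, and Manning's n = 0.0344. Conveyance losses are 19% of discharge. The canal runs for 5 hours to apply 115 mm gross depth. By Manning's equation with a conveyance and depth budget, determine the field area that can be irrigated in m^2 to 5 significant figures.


Approach: apply Manning's equation with a conveyance and depth budget, Q = (1/n)*A*R^(2/3)*S^(1/2); Q_field = Q*(1-loss); Area = Q_field*t/(d/1000).
Step 1 — canal discharge (Manning's equation):
  Q = (1/0.0344) * 6.8898 * 0.83204^(2/3) * 0.00096^(1/2) = 5.489674 m^3/s
Step 2 — delivered flow: Q_field = 5.489674*(1 - 19/100) = 4.446636 m^3/s
Step 3 — volume delivered: V = 4.446636 * 5*3600 = 80039.45 m^3
Step 4 — area served: A = V / (depth/1000) = 80039.45 / 0.115 = 696000 m^2
Therefore the field area that can be irrigated = 696000 m^2.


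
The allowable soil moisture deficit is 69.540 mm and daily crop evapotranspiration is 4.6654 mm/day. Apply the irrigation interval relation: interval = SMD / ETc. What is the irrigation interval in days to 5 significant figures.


interval = 69.540 / 4.6654 = 14.905 days
Therefore the irrigation interval = 14.905 days.


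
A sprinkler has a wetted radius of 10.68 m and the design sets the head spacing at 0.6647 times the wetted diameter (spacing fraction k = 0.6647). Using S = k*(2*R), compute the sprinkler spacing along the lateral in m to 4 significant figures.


S = 0.6647 * (2 * 10.68) = 14.20 m
Therefore the sprinkler spacing along the lateral = 14.20 m.


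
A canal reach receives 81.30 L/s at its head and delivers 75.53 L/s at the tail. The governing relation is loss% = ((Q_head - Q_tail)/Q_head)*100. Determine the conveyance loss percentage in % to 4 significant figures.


loss = ((81.30 - 75.53)/81.30)*100 = 7.097 %
Therefore the conveyance loss percentage = 7.097 %.


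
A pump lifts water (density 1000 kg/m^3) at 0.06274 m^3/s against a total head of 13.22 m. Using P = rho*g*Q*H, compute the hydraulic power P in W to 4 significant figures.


P = 1000 * 9.81 * 0.06274 * 13.22 = 8137 W
Therefore the hydraulic power P = 8137 W.


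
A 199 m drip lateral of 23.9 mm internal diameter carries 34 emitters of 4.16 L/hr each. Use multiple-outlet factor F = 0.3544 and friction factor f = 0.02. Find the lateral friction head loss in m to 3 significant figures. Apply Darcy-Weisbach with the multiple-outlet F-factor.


Approach: apply Darcy-Weisbach with the multiple-outlet F-factor, Q = n*q/(3600*1000) m^3/s; v = Q/A; hf = F*f*(L/D)*(v^2/(2g)).
Q = 34*4.16/(3600*1000) = 3.9289e-05 m^3/s
A = pi*(23.9e-3/2)^2 = 4.4863e-04 m^2, so v = Q/A = 0.087576 m/s
hf = 0.3544*0.02*(199/0.0239)*(0.087576^2/(2*9.81)) = 0.0231 m
Therefore the lateral friction head loss = 0.0231 m.


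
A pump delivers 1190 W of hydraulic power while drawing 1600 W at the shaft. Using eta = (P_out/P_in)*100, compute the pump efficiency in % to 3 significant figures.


eta = (1190 / 1600) * 100 = 74.4 %
Therefore the pump efficiency = 74.4 %.


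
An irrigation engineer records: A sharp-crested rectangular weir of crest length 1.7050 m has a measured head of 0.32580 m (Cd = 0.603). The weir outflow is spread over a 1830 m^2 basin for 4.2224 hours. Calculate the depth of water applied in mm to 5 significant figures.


Approach: apply the rectangular weir equation with a volume-to-depth conversion, Q = (2/3)*Cd*L*sqrt(2g)*H^1.5; d = Q*t/A * 1000.
Step 1 — weir discharge:
  Q = (2/3)*0.603*1.7050*sqrt(2*9.81)*0.32580^1.5 = 0.5645814 m^3/s
Step 2 — volume: V = 0.5645814 * 4.2224*3600 = 8581.998 m^3
Step 3 — depth: d = V/A * 1000 = 8581.998/1830 * 1000 = 4689.6 mm
Therefore the depth of water applied = 4689.6 mm.


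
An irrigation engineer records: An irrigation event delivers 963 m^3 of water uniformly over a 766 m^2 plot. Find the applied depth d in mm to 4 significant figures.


Approach: apply depth from volume over area, d = (V/A)*1000.
d = (963 / 766) * 1000 = 1257 mm
Therefore the applied depth d = 1257 mm.


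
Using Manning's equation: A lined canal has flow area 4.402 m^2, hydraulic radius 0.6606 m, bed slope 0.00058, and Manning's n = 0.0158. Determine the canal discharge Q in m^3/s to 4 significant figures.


Approach: apply Manning's equation, Q = (1/n)*A*R^(2/3)*S^(1/2).
Q = (1/0.0158) * 4.402 * 0.6606^(2/3) * 0.00058^(1/2) = 5.089 m^3/s
Therefore the canal discharge Q = 5.089 m^3/s.


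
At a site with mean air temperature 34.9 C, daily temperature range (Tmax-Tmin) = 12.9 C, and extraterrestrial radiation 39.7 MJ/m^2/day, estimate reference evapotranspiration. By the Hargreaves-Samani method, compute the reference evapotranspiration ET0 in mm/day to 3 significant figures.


Approach: apply the Hargreaves-Samani method, ET0 = 0.0023*(Tmean+17.8)*sqrt(Tmax-Tmin)*0.408*Ra.
ET0 = 0.0023*(34.9+17.8)*sqrt(12.9)*0.408*39.7 = 7.05 mm/day
Therefore the reference evapotranspiration ET0 = 7.05 mm/day.


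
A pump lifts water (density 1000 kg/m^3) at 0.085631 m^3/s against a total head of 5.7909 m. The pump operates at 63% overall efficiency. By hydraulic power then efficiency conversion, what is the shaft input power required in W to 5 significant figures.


Approach: apply hydraulic power then efficiency conversion, P = rho*g*Q*H; P_in = P/eta.
Step 1 — hydraulic power (P = rho*g*Q*H):
  P = 1000 * 9.81 * 0.085631 * 5.7909 = 4864.588 W
Step 2 — input power: P_in = P/eta = 4864.588 / 0.63 = 7721.6 W
Therefore the shaft input power required = 7721.6 W.


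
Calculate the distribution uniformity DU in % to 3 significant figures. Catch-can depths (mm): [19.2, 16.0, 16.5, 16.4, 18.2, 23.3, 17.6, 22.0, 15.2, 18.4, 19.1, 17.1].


Approach: apply the low-quarter distribution uniformity, DU = (mean of lowest quarter of readings / overall mean)*100.
sorted lowest 3 of 12: [15.2, 16.0, 16.4] -> mean = 15.867 mm
overall mean = 18.250 mm
DU = (15.867/18.250)*100 = 86.9 %
Therefore the distribution uniformity DU = 86.9 %.


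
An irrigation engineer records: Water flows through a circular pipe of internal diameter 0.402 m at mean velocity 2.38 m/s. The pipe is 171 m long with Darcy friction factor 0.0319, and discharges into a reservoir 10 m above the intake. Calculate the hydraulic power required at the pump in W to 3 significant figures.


Approach: apply continuity + Darcy-Weisbach + hydraulic power, Q = A*v; hf = f*(L/D)*(v^2/(2g)); H = static + hf; P = rho*g*Q*H.
Step 1 — flow rate (continuity, Q = A*v):
  A = pi*(0.402/2)^2 = 0.12692 m^2
  Q = 0.12692 * 2.38 = 0.30208 m^3/s
Step 2 — friction head loss (Darcy-Weisbach):
  hf = 0.0319 * (171/0.402) * (2.38^2 / (2*9.81))
  hf = 3.9176 m
Step 3 — total head: H = 10 + 3.9176 = 13.918 m
Step 4 — hydraulic power (P = rho*g*Q*H):
  P = 1000 * 9.81 * 0.30208 * 13.918 = 41200 W
Therefore the hydraulic power required at the pump = 41200 W.


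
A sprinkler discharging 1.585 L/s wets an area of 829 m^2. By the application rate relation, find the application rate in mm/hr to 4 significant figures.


Approach: apply the application rate relation, rate = (Q/A)*3600.
rate = (1.585 / 829) * 3600 = 6.883 mm/hr
Therefore the application rate = 6.883 mm/hr.


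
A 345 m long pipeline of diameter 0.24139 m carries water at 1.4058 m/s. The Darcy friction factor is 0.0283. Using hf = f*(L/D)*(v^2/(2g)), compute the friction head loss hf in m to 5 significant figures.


hf = 0.0283 * (345/0.24139) * (1.4058^2 / (2*9.81))
hf = 4.0741 m
Therefore the friction head loss hf = 4.0741 m.
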